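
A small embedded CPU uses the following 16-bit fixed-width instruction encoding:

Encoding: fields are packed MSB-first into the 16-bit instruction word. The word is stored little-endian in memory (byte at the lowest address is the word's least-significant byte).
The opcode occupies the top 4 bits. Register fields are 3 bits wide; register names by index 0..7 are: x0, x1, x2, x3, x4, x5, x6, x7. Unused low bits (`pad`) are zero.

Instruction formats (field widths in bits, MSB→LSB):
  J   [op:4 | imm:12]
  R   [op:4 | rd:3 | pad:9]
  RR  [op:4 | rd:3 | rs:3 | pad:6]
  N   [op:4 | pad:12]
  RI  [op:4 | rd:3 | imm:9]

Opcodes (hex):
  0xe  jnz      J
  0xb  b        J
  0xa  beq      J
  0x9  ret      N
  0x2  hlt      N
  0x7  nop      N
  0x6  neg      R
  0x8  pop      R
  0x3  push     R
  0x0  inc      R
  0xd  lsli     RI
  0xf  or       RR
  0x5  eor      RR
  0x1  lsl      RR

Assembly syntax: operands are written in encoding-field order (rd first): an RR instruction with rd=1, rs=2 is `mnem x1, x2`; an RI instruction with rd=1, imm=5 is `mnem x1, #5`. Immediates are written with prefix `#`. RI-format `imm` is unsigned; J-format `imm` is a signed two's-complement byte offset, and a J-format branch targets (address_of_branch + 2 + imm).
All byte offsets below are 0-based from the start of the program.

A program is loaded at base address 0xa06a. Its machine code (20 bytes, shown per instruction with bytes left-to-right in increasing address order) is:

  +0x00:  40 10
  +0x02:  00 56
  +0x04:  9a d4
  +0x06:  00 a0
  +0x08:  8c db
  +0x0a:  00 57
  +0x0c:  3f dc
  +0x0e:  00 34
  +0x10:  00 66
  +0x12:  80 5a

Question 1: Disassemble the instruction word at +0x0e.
push x2

@+0e  little-endian(00 34) = 0x3400
  opcode bits[15:12]=0x3: push/R
  [11:9] rd=2 = x2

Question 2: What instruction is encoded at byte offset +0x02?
@+02  little-endian(00 56) = 0x5600
  op=0x5600>>12=0x5 ⇒ eor (RR)
  rd@[11:9]=0x3 ⇒ x3
  rs@[8:6]=0x0 ⇒ x0

eor x3, x0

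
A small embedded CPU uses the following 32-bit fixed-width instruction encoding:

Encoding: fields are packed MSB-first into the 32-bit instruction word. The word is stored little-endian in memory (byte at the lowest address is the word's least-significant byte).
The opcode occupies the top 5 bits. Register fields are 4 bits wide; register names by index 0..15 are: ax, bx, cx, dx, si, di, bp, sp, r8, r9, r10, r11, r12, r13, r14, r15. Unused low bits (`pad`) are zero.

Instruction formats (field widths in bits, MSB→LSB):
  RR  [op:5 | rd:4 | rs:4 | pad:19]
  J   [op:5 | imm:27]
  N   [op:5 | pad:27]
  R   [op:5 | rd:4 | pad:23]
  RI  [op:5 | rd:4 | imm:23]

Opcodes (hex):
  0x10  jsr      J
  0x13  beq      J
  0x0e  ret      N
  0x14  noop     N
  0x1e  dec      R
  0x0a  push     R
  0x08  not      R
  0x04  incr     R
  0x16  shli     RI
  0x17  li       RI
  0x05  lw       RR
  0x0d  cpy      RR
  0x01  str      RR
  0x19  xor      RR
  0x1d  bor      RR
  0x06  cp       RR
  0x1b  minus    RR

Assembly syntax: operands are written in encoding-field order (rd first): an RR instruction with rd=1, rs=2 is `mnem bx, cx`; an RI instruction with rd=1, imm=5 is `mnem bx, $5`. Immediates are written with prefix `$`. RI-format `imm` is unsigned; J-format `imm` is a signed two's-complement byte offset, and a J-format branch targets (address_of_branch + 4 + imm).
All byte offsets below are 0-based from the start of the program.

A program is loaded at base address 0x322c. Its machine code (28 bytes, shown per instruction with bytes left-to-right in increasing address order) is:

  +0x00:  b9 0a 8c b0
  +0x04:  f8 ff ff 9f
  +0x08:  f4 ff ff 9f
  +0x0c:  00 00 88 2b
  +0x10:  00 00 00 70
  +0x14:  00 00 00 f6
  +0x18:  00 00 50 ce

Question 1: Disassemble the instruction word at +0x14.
+0x14: 00 00 00 f6 ⇒ word 0xf6000000 (little)
  opcode bits[31:27]=0x1e: dec/R
  rd@[26:23]=0xc ⇒ r12

dec r12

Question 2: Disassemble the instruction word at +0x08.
+0x08: f4 ff ff 9f ⇒ word 0x9ffffff4 (little)
  opcode bits[31:27]=0x13: beq/J
  [26:0] imm=134217716 (s27→-12) = $-12

beq $-12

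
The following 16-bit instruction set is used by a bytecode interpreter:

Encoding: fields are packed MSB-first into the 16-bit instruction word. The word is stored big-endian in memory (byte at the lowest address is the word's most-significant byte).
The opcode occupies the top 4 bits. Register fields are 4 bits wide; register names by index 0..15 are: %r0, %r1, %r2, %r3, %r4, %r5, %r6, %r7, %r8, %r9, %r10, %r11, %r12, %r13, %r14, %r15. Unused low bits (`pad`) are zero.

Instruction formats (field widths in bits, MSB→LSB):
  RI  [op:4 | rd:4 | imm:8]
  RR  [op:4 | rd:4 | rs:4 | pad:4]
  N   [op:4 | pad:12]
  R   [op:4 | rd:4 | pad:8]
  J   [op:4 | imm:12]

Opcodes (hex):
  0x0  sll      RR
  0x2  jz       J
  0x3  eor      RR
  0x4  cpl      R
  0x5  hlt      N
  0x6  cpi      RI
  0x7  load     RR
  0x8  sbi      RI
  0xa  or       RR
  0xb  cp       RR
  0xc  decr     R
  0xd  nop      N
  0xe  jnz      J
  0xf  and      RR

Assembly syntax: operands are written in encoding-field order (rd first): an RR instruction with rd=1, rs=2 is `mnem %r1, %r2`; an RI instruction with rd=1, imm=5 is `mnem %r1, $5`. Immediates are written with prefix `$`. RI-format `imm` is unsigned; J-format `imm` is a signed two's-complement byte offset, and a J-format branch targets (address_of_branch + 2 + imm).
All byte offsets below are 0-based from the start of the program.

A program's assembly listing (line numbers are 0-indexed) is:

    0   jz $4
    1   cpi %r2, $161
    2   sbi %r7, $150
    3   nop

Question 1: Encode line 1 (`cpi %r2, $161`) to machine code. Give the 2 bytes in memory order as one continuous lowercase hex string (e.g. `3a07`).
line 1 (cpi): pack op=0x6:4|rd=2:4|imm=161:8 = 0x62a1; big→ 62 a1

62a1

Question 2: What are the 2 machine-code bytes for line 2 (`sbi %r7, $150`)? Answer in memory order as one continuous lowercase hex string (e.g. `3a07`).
L2: sbi op=0x8:4|rd=7:4|imm=150:8 ⇒ 0x8796 ⇒ big 87 96

8796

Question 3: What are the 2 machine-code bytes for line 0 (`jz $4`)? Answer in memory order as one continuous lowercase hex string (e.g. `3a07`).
L0: jz op=0x2:4|imm=4:12 ⇒ 0x2004 ⇒ big 20 04

2004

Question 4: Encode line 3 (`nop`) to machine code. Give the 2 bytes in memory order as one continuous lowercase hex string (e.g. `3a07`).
d000

3. nop fields op=0xd:4|pad=0:12 → word d000h → d0 00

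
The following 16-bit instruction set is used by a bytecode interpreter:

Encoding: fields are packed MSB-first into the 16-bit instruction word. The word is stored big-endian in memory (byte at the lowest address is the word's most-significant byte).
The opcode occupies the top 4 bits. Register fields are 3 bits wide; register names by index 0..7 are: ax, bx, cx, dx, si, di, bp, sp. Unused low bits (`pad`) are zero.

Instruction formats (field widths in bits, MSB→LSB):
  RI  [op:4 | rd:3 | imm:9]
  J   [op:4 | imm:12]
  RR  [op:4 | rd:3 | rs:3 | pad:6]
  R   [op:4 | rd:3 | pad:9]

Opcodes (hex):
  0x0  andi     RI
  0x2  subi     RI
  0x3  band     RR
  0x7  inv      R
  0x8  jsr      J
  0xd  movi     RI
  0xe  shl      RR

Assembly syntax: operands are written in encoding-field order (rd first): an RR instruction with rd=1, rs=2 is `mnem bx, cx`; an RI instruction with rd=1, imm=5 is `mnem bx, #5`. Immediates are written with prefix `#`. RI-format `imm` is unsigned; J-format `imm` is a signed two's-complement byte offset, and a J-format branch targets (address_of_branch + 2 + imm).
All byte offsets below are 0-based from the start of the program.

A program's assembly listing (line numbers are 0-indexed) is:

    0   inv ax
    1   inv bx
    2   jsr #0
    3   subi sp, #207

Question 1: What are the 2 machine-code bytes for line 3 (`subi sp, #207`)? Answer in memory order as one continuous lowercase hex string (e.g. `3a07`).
line 3 (subi): pack op=0x2:4|rd=7:3|imm=207:9 = 0x2ecf; big→ 2e cf

2ecf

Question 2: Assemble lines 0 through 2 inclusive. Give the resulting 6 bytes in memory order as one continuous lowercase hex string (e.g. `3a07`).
700072008000

line 0 (inv): pack op=0x7:4|rd=0:3|pad=0:9 = 0x7000; big→ 70 00
line 1 (inv): pack op=0x7:4|rd=1:3|pad=0:9 = 0x7200; big→ 72 00
line 2 (jsr): pack op=0x8:4|imm=0:12 = 0x8000; big→ 80 00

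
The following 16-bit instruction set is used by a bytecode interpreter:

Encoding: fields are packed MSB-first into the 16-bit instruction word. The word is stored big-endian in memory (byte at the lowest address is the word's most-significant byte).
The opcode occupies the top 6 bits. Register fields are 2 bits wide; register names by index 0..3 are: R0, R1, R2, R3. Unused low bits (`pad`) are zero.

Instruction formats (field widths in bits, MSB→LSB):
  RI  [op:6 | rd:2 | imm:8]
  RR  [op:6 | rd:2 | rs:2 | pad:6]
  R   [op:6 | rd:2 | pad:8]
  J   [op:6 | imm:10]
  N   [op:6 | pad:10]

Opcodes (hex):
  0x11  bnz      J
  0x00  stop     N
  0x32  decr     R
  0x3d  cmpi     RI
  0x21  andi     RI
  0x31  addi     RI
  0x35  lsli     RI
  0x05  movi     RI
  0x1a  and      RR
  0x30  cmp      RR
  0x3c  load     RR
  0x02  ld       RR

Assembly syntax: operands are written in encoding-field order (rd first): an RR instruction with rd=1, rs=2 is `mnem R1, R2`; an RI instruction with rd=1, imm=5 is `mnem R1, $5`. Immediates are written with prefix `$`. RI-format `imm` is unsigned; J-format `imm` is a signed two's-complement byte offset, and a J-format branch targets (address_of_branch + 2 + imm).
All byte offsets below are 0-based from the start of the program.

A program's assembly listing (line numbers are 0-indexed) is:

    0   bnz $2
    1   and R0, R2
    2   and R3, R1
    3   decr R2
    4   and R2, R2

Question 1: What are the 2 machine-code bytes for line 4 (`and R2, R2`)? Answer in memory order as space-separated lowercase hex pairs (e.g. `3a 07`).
L4: and op=0x1a:6|rd=2:2|rs=2:2|pad=0:6 ⇒ 0x6a80 ⇒ big 6a 80

6a 80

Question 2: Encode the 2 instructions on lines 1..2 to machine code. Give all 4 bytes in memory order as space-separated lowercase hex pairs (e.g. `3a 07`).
L1: and op=0x1a:6|rd=0:2|rs=2:2|pad=0:6 ⇒ 0x6880 ⇒ big 68 80
L2: and op=0x1a:6|rd=3:2|rs=1:2|pad=0:6 ⇒ 0x6b40 ⇒ big 6b 40

68 80 6b 40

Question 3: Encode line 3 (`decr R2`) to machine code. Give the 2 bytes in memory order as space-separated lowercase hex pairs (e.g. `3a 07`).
3. decr fields op=0x32:6|rd=2:2|pad=0:8 → word ca00h → ca 00

ca 00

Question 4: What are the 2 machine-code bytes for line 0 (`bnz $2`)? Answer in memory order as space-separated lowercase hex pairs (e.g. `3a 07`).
0. bnz fields op=0x11:6|imm=2:10 → word 4402h → 44 02

44 02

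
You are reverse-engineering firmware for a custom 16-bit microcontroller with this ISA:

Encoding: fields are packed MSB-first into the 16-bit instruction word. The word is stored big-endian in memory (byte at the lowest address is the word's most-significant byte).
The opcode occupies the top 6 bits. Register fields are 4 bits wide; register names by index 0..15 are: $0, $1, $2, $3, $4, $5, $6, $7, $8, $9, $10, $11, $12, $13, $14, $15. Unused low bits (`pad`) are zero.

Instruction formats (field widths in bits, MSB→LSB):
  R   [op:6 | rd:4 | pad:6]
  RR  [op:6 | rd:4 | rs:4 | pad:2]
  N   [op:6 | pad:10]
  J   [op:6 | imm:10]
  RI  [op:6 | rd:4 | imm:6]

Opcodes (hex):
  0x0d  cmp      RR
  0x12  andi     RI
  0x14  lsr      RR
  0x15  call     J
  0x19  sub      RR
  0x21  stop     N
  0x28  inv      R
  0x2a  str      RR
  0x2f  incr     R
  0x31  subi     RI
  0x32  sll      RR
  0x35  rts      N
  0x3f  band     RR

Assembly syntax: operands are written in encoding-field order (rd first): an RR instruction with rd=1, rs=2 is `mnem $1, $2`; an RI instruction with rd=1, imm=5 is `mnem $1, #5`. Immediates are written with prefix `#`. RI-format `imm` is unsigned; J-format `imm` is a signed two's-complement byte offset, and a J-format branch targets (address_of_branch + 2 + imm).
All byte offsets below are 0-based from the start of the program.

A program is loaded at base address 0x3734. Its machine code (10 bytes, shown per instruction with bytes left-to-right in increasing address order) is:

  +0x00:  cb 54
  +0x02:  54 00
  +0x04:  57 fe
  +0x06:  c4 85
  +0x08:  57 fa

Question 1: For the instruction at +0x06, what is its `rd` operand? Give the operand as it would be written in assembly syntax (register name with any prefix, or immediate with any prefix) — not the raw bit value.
$2

off 0x06: read c4 85 as big → 0xc485
  opcode bits[15:10]=0x31: subi/RI
  rd@[9:6]=0x2 ⇒ $2
  imm@[5:0]=0x5 ⇒ #5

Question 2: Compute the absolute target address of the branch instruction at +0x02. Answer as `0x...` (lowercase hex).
[02] 54 00 → 0x5400
  top 6b → 0x15 → call [J]
  [9:0] imm=0 = #0
  target = base 0x3734 + off 0x02 + 2 + imm 0 = 0x3738

0x3738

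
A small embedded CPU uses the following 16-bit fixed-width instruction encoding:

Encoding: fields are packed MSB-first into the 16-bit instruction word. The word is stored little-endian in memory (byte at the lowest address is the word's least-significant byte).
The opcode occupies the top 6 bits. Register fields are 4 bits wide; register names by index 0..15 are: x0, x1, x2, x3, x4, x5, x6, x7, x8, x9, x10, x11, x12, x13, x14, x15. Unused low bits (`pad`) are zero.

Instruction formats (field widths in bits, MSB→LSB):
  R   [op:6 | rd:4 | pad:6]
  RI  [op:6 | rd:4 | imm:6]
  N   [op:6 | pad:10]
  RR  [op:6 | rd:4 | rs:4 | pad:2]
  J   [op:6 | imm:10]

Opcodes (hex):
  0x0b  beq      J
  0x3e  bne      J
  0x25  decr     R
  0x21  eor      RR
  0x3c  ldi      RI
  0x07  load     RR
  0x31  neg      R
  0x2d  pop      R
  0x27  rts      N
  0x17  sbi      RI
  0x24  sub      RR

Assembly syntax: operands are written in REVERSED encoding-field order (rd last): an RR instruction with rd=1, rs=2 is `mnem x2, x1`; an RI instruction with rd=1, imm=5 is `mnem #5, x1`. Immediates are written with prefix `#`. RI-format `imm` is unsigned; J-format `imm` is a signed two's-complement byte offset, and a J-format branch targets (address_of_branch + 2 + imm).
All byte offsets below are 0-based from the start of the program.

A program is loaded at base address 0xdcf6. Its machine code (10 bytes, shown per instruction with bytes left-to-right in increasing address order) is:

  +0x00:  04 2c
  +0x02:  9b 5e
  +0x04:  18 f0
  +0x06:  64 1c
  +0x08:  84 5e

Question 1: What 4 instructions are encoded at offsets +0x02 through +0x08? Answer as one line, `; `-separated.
sbi #27, x10; ldi #24, x0; load x9, x1; sbi #4, x10

@+02  little-endian(9b 5e) = 0x5e9b
  opcode bits[15:10]=0x17: sbi/RI
  [9:6] rd=10 = x10
  [5:0] imm=27 = #27
@+04  little-endian(18 f0) = 0xf018
  opcode bits[15:10]=0x3c: ldi/RI
  [9:6] rd=0 = x0
  [5:0] imm=24 = #24
@+06  little-endian(64 1c) = 0x1c64
  opcode bits[15:10]=0x7: load/RR
  [9:6] rd=1 = x1
  [5:2] rs=9 = x9
@+08  little-endian(84 5e) = 0x5e84
  opcode bits[15:10]=0x17: sbi/RI
  [9:6] rd=10 = x10
  [5:0] imm=4 = #4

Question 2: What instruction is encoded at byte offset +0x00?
off 0x00: read 04 2c as little → 0x2c04
  op=0x2c04>>10=0xb ⇒ beq (J)
  [9:0] imm=4 = #4

beq #4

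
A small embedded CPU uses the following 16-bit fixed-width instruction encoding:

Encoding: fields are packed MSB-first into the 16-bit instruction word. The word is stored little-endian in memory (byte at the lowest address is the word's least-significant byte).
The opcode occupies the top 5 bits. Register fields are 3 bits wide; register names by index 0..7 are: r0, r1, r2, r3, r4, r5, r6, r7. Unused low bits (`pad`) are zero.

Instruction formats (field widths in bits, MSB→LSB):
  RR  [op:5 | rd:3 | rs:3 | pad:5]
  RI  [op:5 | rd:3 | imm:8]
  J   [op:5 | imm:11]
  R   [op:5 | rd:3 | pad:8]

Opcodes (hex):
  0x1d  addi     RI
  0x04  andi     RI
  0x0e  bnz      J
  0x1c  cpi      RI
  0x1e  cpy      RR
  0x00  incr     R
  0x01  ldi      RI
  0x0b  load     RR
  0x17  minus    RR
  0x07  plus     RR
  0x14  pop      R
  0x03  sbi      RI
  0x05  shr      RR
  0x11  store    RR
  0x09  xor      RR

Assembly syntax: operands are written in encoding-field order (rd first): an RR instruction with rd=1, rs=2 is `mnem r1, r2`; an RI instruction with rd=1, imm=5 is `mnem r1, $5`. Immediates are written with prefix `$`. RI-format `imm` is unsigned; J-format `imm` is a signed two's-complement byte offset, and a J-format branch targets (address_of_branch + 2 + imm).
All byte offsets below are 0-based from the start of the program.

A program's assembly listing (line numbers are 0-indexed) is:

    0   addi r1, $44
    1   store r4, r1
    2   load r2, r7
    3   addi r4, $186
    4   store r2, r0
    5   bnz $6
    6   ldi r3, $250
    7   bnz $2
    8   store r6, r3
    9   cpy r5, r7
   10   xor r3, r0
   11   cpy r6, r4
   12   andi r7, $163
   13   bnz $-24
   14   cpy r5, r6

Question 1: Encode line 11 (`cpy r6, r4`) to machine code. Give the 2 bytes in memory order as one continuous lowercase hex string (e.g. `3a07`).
line 11 (cpy): pack op=0x1e:5|rd=6:3|rs=4:3|pad=0:5 = 0xf680; little→ 80 f6

80f6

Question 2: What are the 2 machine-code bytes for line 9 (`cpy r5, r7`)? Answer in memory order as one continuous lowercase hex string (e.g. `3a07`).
L9: cpy op=0x1e:5|rd=5:3|rs=7:3|pad=0:5 ⇒ 0xf5e0 ⇒ little e0 f5

e0f5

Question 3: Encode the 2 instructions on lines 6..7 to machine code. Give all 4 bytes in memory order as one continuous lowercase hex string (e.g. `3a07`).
fa0b0270

line 6 (ldi): pack op=0x1:5|rd=3:3|imm=250:8 = 0x0bfa; little→ fa 0b
line 7 (bnz): pack op=0xe:5|imm=2:11 = 0x7002; little→ 02 70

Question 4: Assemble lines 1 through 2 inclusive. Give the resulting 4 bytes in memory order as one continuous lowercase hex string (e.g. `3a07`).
1. store fields op=0x11:5|rd=4:3|rs=1:3|pad=0:5 → word 8c20h → 20 8c
2. load fields op=0xb:5|rd=2:3|rs=7:3|pad=0:5 → word 5ae0h → e0 5a

208ce05a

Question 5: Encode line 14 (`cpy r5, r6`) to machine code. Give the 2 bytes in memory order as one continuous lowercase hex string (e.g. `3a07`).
c0f5

line 14 (cpy): pack op=0x1e:5|rd=5:3|rs=6:3|pad=0:5 = 0xf5c0; little→ c0 f5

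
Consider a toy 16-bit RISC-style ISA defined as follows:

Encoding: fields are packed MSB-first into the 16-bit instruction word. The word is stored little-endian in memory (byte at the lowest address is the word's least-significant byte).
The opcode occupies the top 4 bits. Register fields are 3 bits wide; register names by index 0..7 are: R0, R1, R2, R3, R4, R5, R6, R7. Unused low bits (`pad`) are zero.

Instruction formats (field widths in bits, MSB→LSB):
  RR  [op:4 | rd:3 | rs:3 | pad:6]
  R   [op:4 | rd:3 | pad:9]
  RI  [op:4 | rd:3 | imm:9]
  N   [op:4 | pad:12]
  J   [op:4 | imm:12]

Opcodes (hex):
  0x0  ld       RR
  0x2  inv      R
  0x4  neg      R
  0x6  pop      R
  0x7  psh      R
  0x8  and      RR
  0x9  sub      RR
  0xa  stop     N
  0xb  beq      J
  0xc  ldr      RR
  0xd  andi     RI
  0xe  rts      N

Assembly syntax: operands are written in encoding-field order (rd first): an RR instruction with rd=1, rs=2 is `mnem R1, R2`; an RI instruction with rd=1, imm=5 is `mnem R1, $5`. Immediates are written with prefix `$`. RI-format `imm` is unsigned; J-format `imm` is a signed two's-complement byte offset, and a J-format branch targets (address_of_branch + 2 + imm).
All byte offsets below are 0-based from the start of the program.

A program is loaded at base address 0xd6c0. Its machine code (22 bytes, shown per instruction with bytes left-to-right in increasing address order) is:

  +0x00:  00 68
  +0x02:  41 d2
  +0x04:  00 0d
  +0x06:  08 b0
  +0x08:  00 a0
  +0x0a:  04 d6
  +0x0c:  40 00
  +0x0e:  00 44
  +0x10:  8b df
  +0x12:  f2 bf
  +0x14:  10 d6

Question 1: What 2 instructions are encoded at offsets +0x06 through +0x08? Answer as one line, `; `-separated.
beq $8; stop

@+06  little-endian(08 b0) = 0xb008
  opcode bits[15:12]=0xb: beq/J
  imm: (w>>0)&0xfff=0x8 → $8
@+08  little-endian(00 a0) = 0xa000
  opcode bits[15:12]=0xa: stop/N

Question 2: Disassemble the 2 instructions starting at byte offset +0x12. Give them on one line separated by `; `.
beq $-14; andi R3, $16

+0x12: f2 bf ⇒ word 0xbff2 (little)
  opcode bits[15:12]=0xb: beq/J
  imm: (w>>0)&0xfff=0xff2 (s12→-14) → $-14
+0x14: 10 d6 ⇒ word 0xd610 (little)
  opcode bits[15:12]=0xd: andi/RI
  rd: (w>>9)&0x7=0x3 → R3
  imm: (w>>0)&0x1ff=0x10 → $16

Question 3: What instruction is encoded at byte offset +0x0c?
ld R0, R1

off 0x0c: read 40 00 as little → 0x0040
  opcode bits[15:12]=0x0: ld/RR
  [11:9] rd=0 = R0
  [8:6] rs=1 = R1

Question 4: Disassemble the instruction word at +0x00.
pop R4

[00] 00 68 → 0x6800
  opcode bits[15:12]=0x6: pop/R
  rd@[11:9]=0x4 ⇒ R4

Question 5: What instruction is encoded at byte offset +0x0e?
neg R2

off 0x0e: read 00 44 as little → 0x4400
  opcode bits[15:12]=0x4: neg/R
  rd@[11:9]=0x2 ⇒ R2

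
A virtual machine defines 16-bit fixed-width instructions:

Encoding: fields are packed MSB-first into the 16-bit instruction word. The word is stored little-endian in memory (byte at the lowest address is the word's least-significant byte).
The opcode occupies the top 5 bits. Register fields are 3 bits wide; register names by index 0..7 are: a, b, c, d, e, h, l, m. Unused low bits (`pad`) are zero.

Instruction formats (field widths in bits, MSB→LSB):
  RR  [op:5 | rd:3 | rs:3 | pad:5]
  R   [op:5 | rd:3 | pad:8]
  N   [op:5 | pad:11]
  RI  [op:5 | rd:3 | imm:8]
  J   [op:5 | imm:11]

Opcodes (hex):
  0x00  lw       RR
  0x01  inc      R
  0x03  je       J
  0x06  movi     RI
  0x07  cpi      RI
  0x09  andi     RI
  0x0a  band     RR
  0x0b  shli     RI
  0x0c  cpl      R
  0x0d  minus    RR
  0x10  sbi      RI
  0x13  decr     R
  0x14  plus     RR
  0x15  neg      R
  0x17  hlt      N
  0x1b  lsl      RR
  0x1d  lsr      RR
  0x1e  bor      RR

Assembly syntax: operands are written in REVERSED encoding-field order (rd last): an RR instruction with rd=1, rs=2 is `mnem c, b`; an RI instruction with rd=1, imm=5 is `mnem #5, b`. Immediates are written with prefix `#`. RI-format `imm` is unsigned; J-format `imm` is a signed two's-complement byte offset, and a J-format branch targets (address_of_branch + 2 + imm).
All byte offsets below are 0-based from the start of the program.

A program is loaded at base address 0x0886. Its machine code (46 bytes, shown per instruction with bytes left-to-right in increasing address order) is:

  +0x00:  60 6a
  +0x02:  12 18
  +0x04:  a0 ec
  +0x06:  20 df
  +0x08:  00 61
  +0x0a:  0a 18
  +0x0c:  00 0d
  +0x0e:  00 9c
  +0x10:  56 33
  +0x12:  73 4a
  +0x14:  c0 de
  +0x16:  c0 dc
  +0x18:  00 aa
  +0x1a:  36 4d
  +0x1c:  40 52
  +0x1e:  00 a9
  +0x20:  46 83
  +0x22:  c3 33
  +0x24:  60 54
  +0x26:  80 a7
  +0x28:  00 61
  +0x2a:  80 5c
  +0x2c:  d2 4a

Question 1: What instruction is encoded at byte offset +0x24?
band d, e

[24] 60 54 → 0x5460
  top 5b → 0xa → band [RR]
  [10:8] rd=4 = e
  [7:5] rs=3 = d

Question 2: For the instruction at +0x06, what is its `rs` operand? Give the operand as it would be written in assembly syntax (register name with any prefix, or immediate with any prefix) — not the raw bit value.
off 0x06: read 20 df as little → 0xdf20
  opcode bits[15:11]=0x1b: lsl/RR
  [10:8] rd=7 = m
  [7:5] rs=1 = b

b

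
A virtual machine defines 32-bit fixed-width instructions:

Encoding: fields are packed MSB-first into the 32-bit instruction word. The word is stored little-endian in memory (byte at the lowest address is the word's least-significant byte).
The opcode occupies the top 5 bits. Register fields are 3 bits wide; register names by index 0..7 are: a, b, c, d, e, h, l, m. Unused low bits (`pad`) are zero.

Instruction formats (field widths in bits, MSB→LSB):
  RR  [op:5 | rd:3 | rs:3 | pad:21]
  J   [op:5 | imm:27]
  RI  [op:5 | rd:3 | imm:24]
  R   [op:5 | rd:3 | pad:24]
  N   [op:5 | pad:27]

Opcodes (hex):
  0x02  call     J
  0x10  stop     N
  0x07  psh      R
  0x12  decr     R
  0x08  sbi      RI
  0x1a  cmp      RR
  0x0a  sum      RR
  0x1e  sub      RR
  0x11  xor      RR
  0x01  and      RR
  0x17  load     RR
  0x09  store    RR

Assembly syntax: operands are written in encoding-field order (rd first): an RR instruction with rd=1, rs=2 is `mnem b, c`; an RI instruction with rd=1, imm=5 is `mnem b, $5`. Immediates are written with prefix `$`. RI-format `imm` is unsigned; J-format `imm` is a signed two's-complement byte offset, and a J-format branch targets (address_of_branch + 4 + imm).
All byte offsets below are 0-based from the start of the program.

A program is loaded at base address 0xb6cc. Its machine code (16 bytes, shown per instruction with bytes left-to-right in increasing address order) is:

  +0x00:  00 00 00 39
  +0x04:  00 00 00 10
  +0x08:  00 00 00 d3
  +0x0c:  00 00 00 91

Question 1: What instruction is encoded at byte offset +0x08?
[08] 00 00 00 d3 → 0xd3000000
  opcode bits[31:27]=0x1a: cmp/RR
  rd@[26:24]=0x3 ⇒ d
  rs@[23:21]=0x0 ⇒ a

cmp d, a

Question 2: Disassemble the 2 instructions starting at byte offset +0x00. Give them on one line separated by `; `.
psh b; call $0

+0x00: 00 00 00 39 ⇒ word 0x39000000 (little)
  opcode bits[31:27]=0x7: psh/R
  rd@[26:24]=0x1 ⇒ b
+0x04: 00 00 00 10 ⇒ word 0x10000000 (little)
  opcode bits[31:27]=0x2: call/J
  imm@[26:0]=0x0 ⇒ $0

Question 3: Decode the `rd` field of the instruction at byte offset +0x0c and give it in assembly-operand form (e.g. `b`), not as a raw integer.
b

[0c] 00 00 00 91 → 0x91000000
  opcode bits[31:27]=0x12: decr/R
  rd: (w>>24)&0x7=0x1 → b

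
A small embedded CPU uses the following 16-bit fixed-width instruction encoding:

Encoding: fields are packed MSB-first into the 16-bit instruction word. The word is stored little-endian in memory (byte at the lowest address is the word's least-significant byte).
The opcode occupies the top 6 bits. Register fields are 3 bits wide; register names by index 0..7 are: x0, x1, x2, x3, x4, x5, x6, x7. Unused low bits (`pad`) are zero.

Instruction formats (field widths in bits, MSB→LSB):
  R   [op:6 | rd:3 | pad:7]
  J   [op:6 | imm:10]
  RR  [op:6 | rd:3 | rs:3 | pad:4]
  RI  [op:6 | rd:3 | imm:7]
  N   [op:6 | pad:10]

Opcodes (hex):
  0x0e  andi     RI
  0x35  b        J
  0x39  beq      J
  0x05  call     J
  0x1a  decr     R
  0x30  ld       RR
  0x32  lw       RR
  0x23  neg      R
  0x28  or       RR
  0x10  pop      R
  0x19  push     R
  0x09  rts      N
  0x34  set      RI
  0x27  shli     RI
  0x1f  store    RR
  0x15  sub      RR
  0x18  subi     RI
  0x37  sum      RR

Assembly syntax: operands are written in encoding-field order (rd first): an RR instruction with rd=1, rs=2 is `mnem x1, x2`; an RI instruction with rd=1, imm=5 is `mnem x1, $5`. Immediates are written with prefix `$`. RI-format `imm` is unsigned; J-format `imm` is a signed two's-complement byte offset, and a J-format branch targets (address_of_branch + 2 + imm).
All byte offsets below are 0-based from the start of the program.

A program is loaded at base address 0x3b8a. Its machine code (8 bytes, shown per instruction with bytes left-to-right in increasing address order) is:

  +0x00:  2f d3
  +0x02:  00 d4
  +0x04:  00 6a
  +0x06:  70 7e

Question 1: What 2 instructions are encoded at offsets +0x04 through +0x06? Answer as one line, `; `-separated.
@+04  little-endian(00 6a) = 0x6a00
  op=0x6a00>>10=0x1a ⇒ decr (R)
  [9:7] rd=4 = x4
@+06  little-endian(70 7e) = 0x7e70
  op=0x7e70>>10=0x1f ⇒ store (RR)
  [9:7] rd=4 = x4
  [6:4] rs=7 = x7

decr x4; store x4, x7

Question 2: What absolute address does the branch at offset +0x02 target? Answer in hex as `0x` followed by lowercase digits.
[02] 00 d4 → 0xd400
  top 6b → 0x35 → b [J]
  imm: (w>>0)&0x3ff=0x0 → $0
  target = base 0x3b8a + off 0x02 + 2 + imm 0 = 0x3b8e

0x3b8e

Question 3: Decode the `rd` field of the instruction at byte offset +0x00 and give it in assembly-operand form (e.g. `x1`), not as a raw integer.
@+00  little-endian(2f d3) = 0xd32f
  opcode bits[15:10]=0x34: set/RI
  rd: (w>>7)&0x7=0x6 → x6
  imm: (w>>0)&0x7f=0x2f → $47

x6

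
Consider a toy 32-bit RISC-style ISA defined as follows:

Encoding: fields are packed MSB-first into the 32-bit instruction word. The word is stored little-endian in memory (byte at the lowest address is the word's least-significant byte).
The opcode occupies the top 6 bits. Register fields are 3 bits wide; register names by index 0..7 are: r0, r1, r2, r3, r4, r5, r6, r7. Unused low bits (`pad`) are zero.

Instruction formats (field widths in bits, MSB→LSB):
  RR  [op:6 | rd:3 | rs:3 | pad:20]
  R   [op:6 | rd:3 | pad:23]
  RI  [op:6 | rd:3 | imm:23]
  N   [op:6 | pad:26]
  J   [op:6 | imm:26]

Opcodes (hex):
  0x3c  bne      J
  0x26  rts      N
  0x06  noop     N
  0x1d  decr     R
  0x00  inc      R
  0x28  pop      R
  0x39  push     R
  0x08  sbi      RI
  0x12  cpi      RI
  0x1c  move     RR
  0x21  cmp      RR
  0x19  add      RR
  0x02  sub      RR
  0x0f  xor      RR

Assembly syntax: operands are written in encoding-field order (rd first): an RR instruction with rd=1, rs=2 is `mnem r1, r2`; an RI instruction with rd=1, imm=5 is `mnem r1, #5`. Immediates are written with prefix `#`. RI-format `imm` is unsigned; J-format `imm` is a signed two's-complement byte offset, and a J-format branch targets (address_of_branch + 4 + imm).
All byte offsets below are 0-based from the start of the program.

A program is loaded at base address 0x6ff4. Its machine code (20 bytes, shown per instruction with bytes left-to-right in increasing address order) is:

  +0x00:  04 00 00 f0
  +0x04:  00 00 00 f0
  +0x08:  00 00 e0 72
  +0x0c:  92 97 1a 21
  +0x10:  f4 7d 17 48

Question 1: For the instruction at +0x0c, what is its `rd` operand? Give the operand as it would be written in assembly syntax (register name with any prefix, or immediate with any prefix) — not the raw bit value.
@+0c  little-endian(92 97 1a 21) = 0x211a9792
  op=0x211a9792>>26=0x8 ⇒ sbi (RI)
  [25:23] rd=2 = r2
  [22:0] imm=1742738 = #1742738

r2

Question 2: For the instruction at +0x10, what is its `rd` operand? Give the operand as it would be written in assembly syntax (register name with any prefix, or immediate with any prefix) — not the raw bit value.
r0

+0x10: f4 7d 17 48 ⇒ word 0x48177df4 (little)
  top 6b → 0x12 → cpi [RI]
  rd@[25:23]=0x0 ⇒ r0
  imm@[22:0]=0x177df4 ⇒ #1539572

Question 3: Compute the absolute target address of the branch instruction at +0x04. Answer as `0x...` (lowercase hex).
@+04  little-endian(00 00 00 f0) = 0xf0000000
  opcode bits[31:26]=0x3c: bne/J
  [25:0] imm=0 = #0
  target = base 0x6ff4 + off 0x04 + 4 + imm 0 = 0x6ffc

0x6ffc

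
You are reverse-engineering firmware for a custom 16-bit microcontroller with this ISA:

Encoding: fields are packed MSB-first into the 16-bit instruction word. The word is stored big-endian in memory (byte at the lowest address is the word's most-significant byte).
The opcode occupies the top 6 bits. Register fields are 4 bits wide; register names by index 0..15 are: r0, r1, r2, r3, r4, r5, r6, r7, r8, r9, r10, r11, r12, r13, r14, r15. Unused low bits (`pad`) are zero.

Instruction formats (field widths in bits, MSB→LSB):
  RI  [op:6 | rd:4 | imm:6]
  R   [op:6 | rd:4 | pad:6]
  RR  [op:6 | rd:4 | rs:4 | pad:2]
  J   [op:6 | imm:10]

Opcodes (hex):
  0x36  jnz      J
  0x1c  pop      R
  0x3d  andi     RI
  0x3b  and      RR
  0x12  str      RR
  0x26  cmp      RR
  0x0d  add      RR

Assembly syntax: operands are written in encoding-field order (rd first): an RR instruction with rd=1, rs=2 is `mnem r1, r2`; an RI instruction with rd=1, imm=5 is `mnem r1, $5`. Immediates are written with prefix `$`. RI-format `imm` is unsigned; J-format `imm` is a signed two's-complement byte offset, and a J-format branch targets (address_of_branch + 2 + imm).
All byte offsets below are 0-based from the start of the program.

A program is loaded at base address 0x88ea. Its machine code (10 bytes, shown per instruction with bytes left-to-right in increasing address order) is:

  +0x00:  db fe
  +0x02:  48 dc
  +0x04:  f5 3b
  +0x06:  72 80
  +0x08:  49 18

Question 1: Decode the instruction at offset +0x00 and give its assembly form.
[00] db fe → 0xdbfe
  opcode bits[15:10]=0x36: jnz/J
  imm: (w>>0)&0x3ff=0x3fe (s10→-2) → $-2

jnz $-2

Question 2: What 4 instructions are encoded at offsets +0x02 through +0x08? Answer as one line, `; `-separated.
off 0x02: read 48 dc as big → 0x48dc
  opcode bits[15:10]=0x12: str/RR
  [9:6] rd=3 = r3
  [5:2] rs=7 = r7
off 0x04: read f5 3b as big → 0xf53b
  opcode bits[15:10]=0x3d: andi/RI
  [9:6] rd=4 = r4
  [5:0] imm=59 = $59
off 0x06: read 72 80 as big → 0x7280
  opcode bits[15:10]=0x1c: pop/R
  [9:6] rd=10 = r10
off 0x08: read 49 18 as big → 0x4918
  opcode bits[15:10]=0x12: str/RR
  [9:6] rd=4 = r4
  [5:2] rs=6 = r6

str r3, r7; andi r4, $59; pop r10; str r4, r6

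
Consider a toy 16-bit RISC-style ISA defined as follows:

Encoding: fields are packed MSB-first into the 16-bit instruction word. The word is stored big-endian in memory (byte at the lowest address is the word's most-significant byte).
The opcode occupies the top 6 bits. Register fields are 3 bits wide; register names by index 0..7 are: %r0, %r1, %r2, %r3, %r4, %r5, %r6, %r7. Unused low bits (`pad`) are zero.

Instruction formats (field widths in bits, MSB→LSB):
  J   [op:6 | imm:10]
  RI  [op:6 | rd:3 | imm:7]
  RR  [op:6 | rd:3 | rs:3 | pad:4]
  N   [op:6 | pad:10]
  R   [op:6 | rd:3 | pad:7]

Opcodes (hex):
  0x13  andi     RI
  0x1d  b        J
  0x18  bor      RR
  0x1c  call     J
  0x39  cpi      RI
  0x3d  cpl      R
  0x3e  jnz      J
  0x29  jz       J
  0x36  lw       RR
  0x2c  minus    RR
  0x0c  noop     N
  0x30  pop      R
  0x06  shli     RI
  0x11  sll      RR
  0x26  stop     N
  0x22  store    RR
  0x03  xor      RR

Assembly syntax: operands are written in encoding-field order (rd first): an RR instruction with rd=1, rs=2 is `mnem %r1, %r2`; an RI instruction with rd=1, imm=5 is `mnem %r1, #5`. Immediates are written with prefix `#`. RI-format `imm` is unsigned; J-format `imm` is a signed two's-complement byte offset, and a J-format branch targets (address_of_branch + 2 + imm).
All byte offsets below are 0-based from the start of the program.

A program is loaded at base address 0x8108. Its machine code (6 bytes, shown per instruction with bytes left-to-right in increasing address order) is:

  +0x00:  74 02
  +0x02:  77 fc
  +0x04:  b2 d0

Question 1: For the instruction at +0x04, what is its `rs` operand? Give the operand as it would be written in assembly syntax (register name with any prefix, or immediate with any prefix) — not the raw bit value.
%r5

+0x04: b2 d0 ⇒ word 0xb2d0 (big)
  opcode bits[15:10]=0x2c: minus/RR
  rd@[9:7]=0x5 ⇒ %r5
  rs@[6:4]=0x5 ⇒ %r5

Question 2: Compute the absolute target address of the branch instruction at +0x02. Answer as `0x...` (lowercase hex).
0x8108

off 0x02: read 77 fc as big → 0x77fc
  op=0x77fc>>10=0x1d ⇒ b (J)
  imm: (w>>0)&0x3ff=0x3fc (s10→-4) → #-4
  target = base 0x8108 + off 0x02 + 2 + imm -4 = 0x8108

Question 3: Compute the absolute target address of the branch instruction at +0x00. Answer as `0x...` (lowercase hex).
+0x00: 74 02 ⇒ word 0x7402 (big)
  top 6b → 0x1d → b [J]
  [9:0] imm=2 = #2
  target = base 0x8108 + off 0x00 + 2 + imm 2 = 0x810c

0x810c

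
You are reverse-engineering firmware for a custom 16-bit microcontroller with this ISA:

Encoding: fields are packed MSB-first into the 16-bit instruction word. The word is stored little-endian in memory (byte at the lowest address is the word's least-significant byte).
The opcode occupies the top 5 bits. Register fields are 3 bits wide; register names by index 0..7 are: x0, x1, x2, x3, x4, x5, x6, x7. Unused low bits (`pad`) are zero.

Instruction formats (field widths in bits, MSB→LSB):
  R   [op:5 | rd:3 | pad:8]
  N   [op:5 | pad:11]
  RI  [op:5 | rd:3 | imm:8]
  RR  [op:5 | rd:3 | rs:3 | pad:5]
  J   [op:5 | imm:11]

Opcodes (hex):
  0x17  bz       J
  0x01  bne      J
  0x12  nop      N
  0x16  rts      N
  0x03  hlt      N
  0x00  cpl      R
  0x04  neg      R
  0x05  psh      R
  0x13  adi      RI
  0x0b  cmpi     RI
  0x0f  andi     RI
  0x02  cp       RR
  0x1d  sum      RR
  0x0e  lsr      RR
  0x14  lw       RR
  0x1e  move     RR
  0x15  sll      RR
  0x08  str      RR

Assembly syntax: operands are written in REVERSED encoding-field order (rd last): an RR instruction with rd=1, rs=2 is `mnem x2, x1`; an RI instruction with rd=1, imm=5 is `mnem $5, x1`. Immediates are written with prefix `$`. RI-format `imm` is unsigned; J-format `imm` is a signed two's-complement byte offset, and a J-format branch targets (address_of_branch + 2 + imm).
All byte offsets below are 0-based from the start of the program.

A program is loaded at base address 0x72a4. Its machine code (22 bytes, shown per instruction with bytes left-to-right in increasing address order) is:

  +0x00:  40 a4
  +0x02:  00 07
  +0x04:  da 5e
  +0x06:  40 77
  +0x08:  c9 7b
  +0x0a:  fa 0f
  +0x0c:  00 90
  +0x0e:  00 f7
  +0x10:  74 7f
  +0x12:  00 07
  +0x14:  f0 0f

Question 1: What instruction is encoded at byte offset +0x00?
+0x00: 40 a4 ⇒ word 0xa440 (little)
  opcode bits[15:11]=0x14: lw/RR
  [10:8] rd=4 = x4
  [7:5] rs=2 = x2

lw x2, x4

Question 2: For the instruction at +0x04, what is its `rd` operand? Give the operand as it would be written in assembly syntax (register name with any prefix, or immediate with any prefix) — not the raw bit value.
off 0x04: read da 5e as little → 0x5eda
  top 5b → 0xb → cmpi [RI]
  rd: (w>>8)&0x7=0x6 → x6
  imm: (w>>0)&0xff=0xda → $218

x6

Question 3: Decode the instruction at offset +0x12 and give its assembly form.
cpl x7

off 0x12: read 00 07 as little → 0x0700
  top 5b → 0x0 → cpl [R]
  rd@[10:8]=0x7 ⇒ x7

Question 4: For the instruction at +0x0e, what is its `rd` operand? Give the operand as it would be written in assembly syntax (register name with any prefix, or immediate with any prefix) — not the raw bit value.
[0e] 00 f7 → 0xf700
  top 5b → 0x1e → move [RR]
  rd@[10:8]=0x7 ⇒ x7
  rs@[7:5]=0x0 ⇒ x0

x7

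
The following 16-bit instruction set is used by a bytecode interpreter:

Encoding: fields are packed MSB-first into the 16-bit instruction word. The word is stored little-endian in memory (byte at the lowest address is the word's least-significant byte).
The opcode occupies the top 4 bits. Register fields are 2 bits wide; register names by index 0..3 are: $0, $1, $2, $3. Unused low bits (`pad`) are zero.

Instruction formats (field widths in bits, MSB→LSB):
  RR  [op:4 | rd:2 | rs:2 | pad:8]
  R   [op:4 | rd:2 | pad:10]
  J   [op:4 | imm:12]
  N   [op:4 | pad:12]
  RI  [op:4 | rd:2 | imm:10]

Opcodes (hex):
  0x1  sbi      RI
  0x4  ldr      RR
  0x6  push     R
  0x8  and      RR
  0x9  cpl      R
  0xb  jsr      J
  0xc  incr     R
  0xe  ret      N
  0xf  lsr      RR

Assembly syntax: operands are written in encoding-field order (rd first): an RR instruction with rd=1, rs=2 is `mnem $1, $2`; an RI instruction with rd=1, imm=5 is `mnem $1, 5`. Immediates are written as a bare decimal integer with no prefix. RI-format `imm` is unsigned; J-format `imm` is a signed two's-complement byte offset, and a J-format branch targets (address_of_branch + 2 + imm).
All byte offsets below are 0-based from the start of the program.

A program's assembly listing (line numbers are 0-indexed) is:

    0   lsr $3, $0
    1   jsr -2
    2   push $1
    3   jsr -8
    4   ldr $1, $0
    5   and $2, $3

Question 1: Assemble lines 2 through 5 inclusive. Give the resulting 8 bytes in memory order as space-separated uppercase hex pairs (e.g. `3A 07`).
00 64 F8 BF 00 44 00 8B

2. push fields op=0x6:4|rd=1:2|pad=0:10 → word 6400h → 00 64
3. jsr fields op=0xb:4|imm=-8:12 → word bff8h → f8 bf
4. ldr fields op=0x4:4|rd=1:2|rs=0:2|pad=0:8 → word 4400h → 00 44
5. and fields op=0x8:4|rd=2:2|rs=3:2|pad=0:8 → word 8b00h → 00 8b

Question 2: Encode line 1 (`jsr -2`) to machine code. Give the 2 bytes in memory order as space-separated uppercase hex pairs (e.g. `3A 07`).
L1: jsr op=0xb:4|imm=-2:12 ⇒ 0xbffe ⇒ little fe bf

FE BF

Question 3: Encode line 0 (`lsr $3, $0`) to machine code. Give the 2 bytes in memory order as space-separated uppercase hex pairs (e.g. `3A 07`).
00 FC

0. lsr fields op=0xf:4|rd=3:2|rs=0:2|pad=0:8 → word fc00h → 00 fc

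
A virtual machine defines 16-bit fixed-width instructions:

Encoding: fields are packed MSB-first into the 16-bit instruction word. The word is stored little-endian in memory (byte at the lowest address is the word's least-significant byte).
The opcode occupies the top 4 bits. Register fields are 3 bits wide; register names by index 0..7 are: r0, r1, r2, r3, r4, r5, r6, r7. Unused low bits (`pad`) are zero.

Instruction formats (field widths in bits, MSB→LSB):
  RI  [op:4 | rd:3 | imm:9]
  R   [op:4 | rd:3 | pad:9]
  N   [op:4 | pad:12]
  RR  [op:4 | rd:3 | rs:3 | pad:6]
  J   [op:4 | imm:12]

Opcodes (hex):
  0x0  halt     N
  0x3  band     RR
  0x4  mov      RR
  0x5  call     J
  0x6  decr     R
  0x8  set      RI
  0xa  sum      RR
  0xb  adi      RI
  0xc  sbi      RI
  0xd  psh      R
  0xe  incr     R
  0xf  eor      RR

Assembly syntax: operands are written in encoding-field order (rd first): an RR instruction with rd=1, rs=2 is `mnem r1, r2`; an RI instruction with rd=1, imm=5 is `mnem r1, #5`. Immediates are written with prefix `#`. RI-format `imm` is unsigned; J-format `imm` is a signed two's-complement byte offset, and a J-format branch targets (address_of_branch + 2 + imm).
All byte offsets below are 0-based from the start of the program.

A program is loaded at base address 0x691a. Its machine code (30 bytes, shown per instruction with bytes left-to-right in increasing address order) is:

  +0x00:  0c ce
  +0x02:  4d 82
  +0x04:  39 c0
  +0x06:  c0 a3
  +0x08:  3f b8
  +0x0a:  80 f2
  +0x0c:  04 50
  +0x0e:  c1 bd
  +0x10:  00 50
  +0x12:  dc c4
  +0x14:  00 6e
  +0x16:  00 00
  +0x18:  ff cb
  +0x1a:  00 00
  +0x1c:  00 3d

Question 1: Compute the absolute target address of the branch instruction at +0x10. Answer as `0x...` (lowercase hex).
0x692c

off 0x10: read 00 50 as little → 0x5000
  op=0x5000>>12=0x5 ⇒ call (J)
  imm: (w>>0)&0xfff=0x0 → #0
  target = base 0x691a + off 0x10 + 2 + imm 0 = 0x692c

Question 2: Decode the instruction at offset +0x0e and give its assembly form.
adi r6, #449

off 0x0e: read c1 bd as little → 0xbdc1
  opcode bits[15:12]=0xb: adi/RI
  rd: (w>>9)&0x7=0x6 → r6
  imm: (w>>0)&0x1ff=0x1c1 → #449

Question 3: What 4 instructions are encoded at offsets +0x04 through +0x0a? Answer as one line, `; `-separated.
off 0x04: read 39 c0 as little → 0xc039
  opcode bits[15:12]=0xc: sbi/RI
  rd@[11:9]=0x0 ⇒ r0
  imm@[8:0]=0x39 ⇒ #57
off 0x06: read c0 a3 as little → 0xa3c0
  opcode bits[15:12]=0xa: sum/RR
  rd@[11:9]=0x1 ⇒ r1
  rs@[8:6]=0x7 ⇒ r7
off 0x08: read 3f b8 as little → 0xb83f
  opcode bits[15:12]=0xb: adi/RI
  rd@[11:9]=0x4 ⇒ r4
  imm@[8:0]=0x3f ⇒ #63
off 0x0a: read 80 f2 as little → 0xf280
  opcode bits[15:12]=0xf: eor/RR
  rd@[11:9]=0x1 ⇒ r1
  rs@[8:6]=0x2 ⇒ r2

sbi r0, #57; sum r1, r7; adi r4, #63; eor r1, r2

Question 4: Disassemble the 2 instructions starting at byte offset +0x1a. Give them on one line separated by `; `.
halt; band r6, r4

off 0x1a: read 00 00 as little → 0x0000
  top 4b → 0x0 → halt [N]
off 0x1c: read 00 3d as little → 0x3d00
  top 4b → 0x3 → band [RR]
  [11:9] rd=6 = r6
  [8:6] rs=4 = r4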